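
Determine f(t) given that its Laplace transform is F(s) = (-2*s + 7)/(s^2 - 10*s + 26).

Complete the square in the denominator: s^2 - 10*s + 26 = (s - 5)^2 + 1^2.
Split the numerator to match: -2*s + 7 = -2·(s - 5) - 3·1.
Invert each term: -2·(s - 5)/((s - 5)^2 + 1) ↔ -2e^(5t)cos(t); -3·1/((s - 5)^2 + 1) ↔ -3e^(5t)sin(t).

f(t) = -3*exp(5*t)*sin(t) - 2*exp(5*t)*cos(t)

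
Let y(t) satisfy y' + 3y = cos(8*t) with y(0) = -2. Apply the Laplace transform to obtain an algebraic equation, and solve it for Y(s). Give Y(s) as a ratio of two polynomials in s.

Y(s) = (-2*s^2 + s - 128)/(s^3 + 3*s^2 + 64*s + 192)

Laplace-transform each side.
Using L{y'} = sY - y(0) = sY - (-2), the left side becomes (s + 3)Y - (-2).
The right side is L{cos(8*t)} = s/(s^2 + 64).
So (s + 3)Y = s/(s^2 + 64) + (-2).
Solve for Y(s) and write it as one ratio of polynomials.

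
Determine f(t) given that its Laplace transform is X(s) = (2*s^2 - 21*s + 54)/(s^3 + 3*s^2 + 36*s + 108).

f(t) = -3*sin(6*t) - cos(6*t) + 3*exp(-3*t)

Factor the denominator: s^3 + 3*s^2 + 36*s + 108 = (s + 3)*(s^2 + 36).
Partial fraction decomposition gives [3/(s + 3)] + [-s/(s^2 + 36)] + [-18/(s^2 + 36)].
Invert each term: 3/(s + 3) ↔ 3e^(-3t); -1·s/(s^2 + 36) ↔ -cos(6t); -3·6/(s^2 + 36) ↔ -3sin(6t).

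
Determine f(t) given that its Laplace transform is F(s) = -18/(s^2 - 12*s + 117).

f(t) = -2*exp(6*t)*sin(9*t)

Rewrite the denominator: s^2 - 12*s + 117 = (s - 6)^2 + 81.
The form in (s - 6) signals a first-shifting-theorem factor e^(6t).
Since L{sin(9t)} = 9/(s^2 + 81), the inverse is e^(6*t)*sin(9*t), scaled by -2.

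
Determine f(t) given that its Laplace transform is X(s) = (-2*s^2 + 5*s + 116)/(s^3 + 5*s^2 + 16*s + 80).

f(t) = 5*sin(4*t) - 3*cos(4*t) + exp(-5*t)

Factor the denominator: s^3 + 5*s^2 + 16*s + 80 = (s + 5)*(s^2 + 16).
Partial fraction decomposition gives [1/(s + 5)] + [-3*s/(s^2 + 16)] + [20/(s^2 + 16)].
Invert each term: 1/(s + 5) ↔ e^(-5t); -3·s/(s^2 + 16) ↔ -3cos(4t); 5·4/(s^2 + 16) ↔ 5sin(4t).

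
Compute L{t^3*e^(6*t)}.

6/(s - 6)^4

L{t^3} = 3!/s^4 = 6/s^4.
By the first shifting theorem, multiplying by e^(6t) replaces s with s - 6.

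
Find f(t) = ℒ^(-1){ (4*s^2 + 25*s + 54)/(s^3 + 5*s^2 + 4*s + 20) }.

f(t) = 5*sin(2*t) + 3*cos(2*t) + exp(-5*t)

Factor the denominator: s^3 + 5*s^2 + 4*s + 20 = (s + 5)*(s^2 + 4).
Partial fraction decomposition gives [1/(s + 5)] + [3*s/(s^2 + 4)] + [10/(s^2 + 4)].
Invert each term: 1/(s + 5) ↔ e^(-5t); 3·s/(s^2 + 4) ↔ 3cos(2t); 5·2/(s^2 + 4) ↔ 5sin(2t).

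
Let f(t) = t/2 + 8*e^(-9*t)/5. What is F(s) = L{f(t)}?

F(s) = 8/(5*(s + 9)) + 1/(2*s^2)

By linearity of the Laplace transform, transform each term separately.
(8/5)·[L{e^(-9t)} = 1/(s + 9)]; (1/2)·[L{t} = 1!/s^2 = 1/s^2].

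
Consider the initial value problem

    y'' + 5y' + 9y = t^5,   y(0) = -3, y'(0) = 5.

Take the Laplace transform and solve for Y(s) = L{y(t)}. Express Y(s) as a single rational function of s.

Laplace-transform each side.
Using L{y''} = s^2 Y - s·y(0) - y'(0) and L{y'} = sY - y(0), with y(0) = -3, y'(0) = 5, the left side becomes (s^2 + 5*s + 9)Y - (-3*s - 10).
The right side is L{t^5} = 120/s^6.
So (s^2 + 5*s + 9)Y = 120/s^6 + (-3*s - 10).
Solve for Y(s) and write it as one ratio of polynomials.

Y(s) = (-3*s^7 - 10*s^6 + 120)/(s^8 + 5*s^7 + 9*s^6)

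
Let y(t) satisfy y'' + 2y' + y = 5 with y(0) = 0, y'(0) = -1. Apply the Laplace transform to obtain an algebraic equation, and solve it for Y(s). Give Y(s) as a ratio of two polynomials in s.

Y(s) = (-s + 5)/(s^3 + 2*s^2 + s)

Apply the Laplace transform to the equation.
Using L{y''} = s^2 Y - s·y(0) - y'(0) and L{y'} = sY - y(0), with y(0) = 0, y'(0) = -1, the left side becomes (s^2 + 2*s + 1)Y - (-1).
The right side is L{5} = 5/s.
So (s^2 + 2*s + 1)Y = 5/s + (-1).
Solve for Y(s) and write it as one ratio of polynomials.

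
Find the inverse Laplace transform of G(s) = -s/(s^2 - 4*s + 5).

-2*exp(2*t)*sin(t) - exp(2*t)*cos(t)

Complete the square in the denominator: s^2 - 4*s + 5 = (s - 2)^2 + 1^2.
Split the numerator to match: -s = -1·(s - 2) - 2·1.
Invert each term: -1·(s - 2)/((s - 2)^2 + 1) ↔ -e^(2t)cos(t); -2·1/((s - 2)^2 + 1) ↔ -2e^(2t)sin(t).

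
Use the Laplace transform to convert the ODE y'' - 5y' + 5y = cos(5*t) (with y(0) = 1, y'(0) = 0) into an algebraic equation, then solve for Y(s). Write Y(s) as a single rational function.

Apply the Laplace transform to the equation.
The derivative rules (L{y''} = s^2 Y - s·y(0) - y'(0) and L{y'} = sY - y(0), with y(0) = 1, y'(0) = 0) turn the left side into (s^2 - 5*s + 5)Y - (s - 5).
The right side is L{cos(5*t)} = s/(s^2 + 25).
So (s^2 - 5*s + 5)Y = s/(s^2 + 25) + (s - 5).
Divide through and combine into a single rational function.

Y(s) = (s^3 - 5*s^2 + 26*s - 125)/(s^4 - 5*s^3 + 30*s^2 - 125*s + 125)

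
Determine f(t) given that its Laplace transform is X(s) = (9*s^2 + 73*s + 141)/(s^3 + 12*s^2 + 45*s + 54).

Factor the denominator: s^3 + 12*s^2 + 45*s + 54 = (s + 3)^2*(s + 6).
Partial fraction decomposition gives [6/(s + 3)] + [(s + 3)^(-2)] + [3/(s + 6)].
Invert each term: 6/(s + 3) ↔ 6e^(-3t); 1/(s + 3)^2 ↔ t·e^(-3t); 3/(s + 6) ↔ 3e^(-6t).

f(t) = t*exp(-3*t) + 6*exp(-3*t) + 3*exp(-6*t)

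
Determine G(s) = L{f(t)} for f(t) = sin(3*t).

L{sin(3t)} = 3/(s^2 + 9).

G(s) = 3/(s^2 + 9)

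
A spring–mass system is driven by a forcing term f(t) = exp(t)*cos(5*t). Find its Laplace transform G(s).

L{cos(5t)} = s/(s^2 + 25).
By the first shifting theorem, multiplying by e^(t) replaces s with s - 1.

G(s) = (s - 1)/((s - 1)^2 + 25)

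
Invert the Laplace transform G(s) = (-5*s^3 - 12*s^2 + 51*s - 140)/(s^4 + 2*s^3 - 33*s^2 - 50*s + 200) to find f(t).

Factor the denominator: s^4 + 2*s^3 - 33*s^2 - 50*s + 200 = (s - 5)*(s - 2)*(s + 4)*(s + 5).
Partial fraction decomposition gives [-3/(s - 5)] + [1/(s + 5)] + [1/(s - 2)] + [-4/(s + 4)].
Invert each term: -3/(s - 5) ↔ -3e^(5t); 1/(s + 5) ↔ e^(-5t); 1/(s - 2) ↔ e^(2t); -4/(s + 4) ↔ -4e^(-4t).

f(t) = -3*exp(5*t) + exp(2*t) - 4*exp(-4*t) + exp(-5*t)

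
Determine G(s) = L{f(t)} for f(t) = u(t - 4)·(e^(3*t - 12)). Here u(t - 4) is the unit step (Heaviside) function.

By the second shifting theorem, L{u(t - c)·g(t - c)} = e^(-cs)·H(s) with c = 4 and H(s) = L{g(t)}.
L{e^(3t)} = 1/(s - 3).

G(s) = exp(-4*s)/(s - 3)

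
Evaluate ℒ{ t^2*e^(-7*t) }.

2/(s + 7)^3

L{e^(-7t)} = 1/(s + 7).
Then apply L{t^2·g(t)} = (-1)^2 d^2/ds^2[H(s)] with H(s) = 1/(s + 7):
differentiating 2 times and applying the sign gives 2/(s + 7)^3.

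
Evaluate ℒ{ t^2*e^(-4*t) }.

2/(s + 4)^3

L{e^(-4t)} = 1/(s + 4).
Then apply L{t^2·g(t)} = (-1)^2 d^2/ds^2[G(s)] with G(s) = 1/(s + 4):
differentiating 2 times and applying the sign gives 2/(s + 4)^3.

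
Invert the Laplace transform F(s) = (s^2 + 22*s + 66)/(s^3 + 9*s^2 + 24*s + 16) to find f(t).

f(t) = 2*t*exp(-4*t) + 5*exp(-t) - 4*exp(-4*t)

Factor the denominator: s^3 + 9*s^2 + 24*s + 16 = (s + 1)*(s + 4)^2.
Partial fraction decomposition gives [-4/(s + 4)] + [2/(s + 4)^2] + [5/(s + 1)].
Invert each term: -4/(s + 4) ↔ -4e^(-4t); 2/(s + 4)^2 ↔ 2t·e^(-4t); 5/(s + 1) ↔ 5e^(-t).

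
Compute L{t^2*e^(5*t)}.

2/(s - 5)^3

L{e^(5t)} = 1/(s - 5).
Then apply L{t^2·g(t)} = (-1)^2 d^2/ds^2[G(s)] with G(s) = 1/(s - 5):
differentiating 2 times and applying the sign gives 2/(s - 5)^3.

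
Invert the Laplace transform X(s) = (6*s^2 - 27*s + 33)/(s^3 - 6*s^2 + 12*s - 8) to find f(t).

f(t) = 3*t^2*exp(2*t)/2 - 3*t*exp(2*t) + 6*exp(2*t)

Factor the denominator: s^3 - 6*s^2 + 12*s - 8 = (s - 2)^3.
Partial fraction decomposition gives [6/(s - 2)] + [-3/(s - 2)^2] + [3/(s - 2)^3].
Invert each term: 6/(s - 2) ↔ 6e^(2t); -3/(s - 2)^2 ↔ -3t·e^(2t); 3/(s - 2)^3 ↔ (3/2)t^2·e^(2t).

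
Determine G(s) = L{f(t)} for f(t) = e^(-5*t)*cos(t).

L{cos(t)} = s/(s^2 + 1).
By the first shifting theorem, multiplying by e^(-5t) replaces s with s + 5.

G(s) = (s + 5)/((s + 5)^2 + 1)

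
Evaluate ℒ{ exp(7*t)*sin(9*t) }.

9/((s - 7)^2 + 81)

L{sin(9t)} = 9/(s^2 + 81).
By the first shifting theorem, multiplying by e^(7t) replaces s with s - 7.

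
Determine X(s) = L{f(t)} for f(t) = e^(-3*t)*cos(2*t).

X(s) = (s + 3)/((s + 3)^2 + 4)

L{cos(2t)} = s/(s^2 + 4).
By the first shifting theorem, multiplying by e^(-3t) replaces s with s + 3.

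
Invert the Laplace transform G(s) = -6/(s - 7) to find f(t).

Since L{e^(7t)} = 1/(s - 7), the inverse is e^(7*t), scaled by -6.

f(t) = -6*exp(7*t)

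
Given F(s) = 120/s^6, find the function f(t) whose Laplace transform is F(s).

f(t) = t^5

Since L{t^5} = 5!/s^6 = 120/s^6, the inverse is t^5.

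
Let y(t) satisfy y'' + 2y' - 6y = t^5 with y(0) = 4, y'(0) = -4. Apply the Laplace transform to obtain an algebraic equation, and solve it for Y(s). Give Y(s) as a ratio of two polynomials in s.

Take the Laplace transform of both sides.
With L{y''} = s^2 Y - s·y(0) - y'(0) and L{y'} = sY - y(0), with y(0) = 4, y'(0) = -4: the LHS transforms to (s^2 + 2*s - 6)Y - (4*s + 4).
The right side is L{t^5} = 120/s^6.
So (s^2 + 2*s - 6)Y = 120/s^6 + (4*s + 4).
Divide through and combine into a single rational function.

Y(s) = (4*s^7 + 4*s^6 + 120)/(s^8 + 2*s^7 - 6*s^6)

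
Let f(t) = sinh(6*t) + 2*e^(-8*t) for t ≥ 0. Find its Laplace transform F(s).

Apply the Laplace transform termwise.
(2)·[L{e^(-8t)} = 1/(s + 8)]; L{sinh(6t)} = 6/(s^2 - 36).

F(s) = 6/(s^2 - 36) + 2/(s + 8)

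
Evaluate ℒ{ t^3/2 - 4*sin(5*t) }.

-20/(s^2 + 25) + 3/s^4

By linearity of the Laplace transform, transform each term separately.
(1/2)·[L{t^3} = 3!/s^4 = 6/s^4]; (-4)·[L{sin(5t)} = 5/(s^2 + 25)].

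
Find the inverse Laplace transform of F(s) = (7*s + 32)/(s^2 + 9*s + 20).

Factor the denominator: s^2 + 9*s + 20 = (s + 4)*(s + 5).
Partial fraction decomposition gives [3/(s + 5)] + [4/(s + 4)].
Invert each term: 3/(s + 5) ↔ 3e^(-5t); 4/(s + 4) ↔ 4e^(-4t).

4*exp(-4*t) + 3*exp(-5*t)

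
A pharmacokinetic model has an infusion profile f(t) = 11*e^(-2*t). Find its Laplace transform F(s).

F(s) = 11/(s + 2)

L{11} = 11/s.
By the first shifting theorem, multiplying by e^(-2t) replaces s with s + 2.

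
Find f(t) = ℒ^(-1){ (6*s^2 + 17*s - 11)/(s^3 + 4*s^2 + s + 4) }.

Factor the denominator: s^3 + 4*s^2 + s + 4 = (s + 4)*(s^2 + 1).
Partial fraction decomposition gives [1/(s + 4)] + [5*s/(s^2 + 1)] + [-3/(s^2 + 1)].
Invert each term: 1/(s + 4) ↔ e^(-4t); 5·s/(s^2 + 1) ↔ 5cos(t); -3·1/(s^2 + 1) ↔ -3sin(t).

f(t) = -3*sin(t) + 5*cos(t) + exp(-4*t)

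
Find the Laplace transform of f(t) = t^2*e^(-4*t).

L{e^(-4t)} = 1/(s + 4).
Then apply L{t^2·g(t)} = (-1)^2 d^2/ds^2[H(s)] with H(s) = 1/(s + 4):
differentiating 2 times and applying the sign gives 2/(s + 4)^3.

2/(s + 4)^3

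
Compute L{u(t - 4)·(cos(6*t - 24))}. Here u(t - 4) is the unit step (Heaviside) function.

s*exp(-4*s)/(s^2 + 36)

By the second shifting theorem, L{u(t - c)·g(t - c)} = e^(-cs)·G(s) with c = 4 and G(s) = L{g(t)}.
L{cos(6t)} = s/(s^2 + 36).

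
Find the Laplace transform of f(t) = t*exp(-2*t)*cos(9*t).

L{cos(9t)} = s/(s^2 + 81).
Multiplying by e^(-2t) shifts s → s + 2, so L{exp(-2*t)*cos(9*t)} = (s + 2)/((s + 2)^2 + 81).
Then apply L{t·g(t)} = -d/ds[G(s)] with G(s) = (s + 2)/((s + 2)^2 + 81):
differentiating 1 time and applying the sign gives (s - 7)*(s + 11)/(s^2 + 4*s + 85)^2.

(s - 7)*(s + 11)/(s^2 + 4*s + 85)^2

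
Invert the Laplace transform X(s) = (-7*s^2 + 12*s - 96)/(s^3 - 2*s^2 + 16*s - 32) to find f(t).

Factor the denominator: s^3 - 2*s^2 + 16*s - 32 = (s - 2)*(s^2 + 16).
Partial fraction decomposition gives [-5/(s - 2)] + [-2*s/(s^2 + 16)] + [8/(s^2 + 16)].
Invert each term: -5/(s - 2) ↔ -5e^(2t); -2·s/(s^2 + 16) ↔ -2cos(4t); 2·4/(s^2 + 16) ↔ 2sin(4t).

f(t) = -5*exp(2*t) + 2*sin(4*t) - 2*cos(4*t)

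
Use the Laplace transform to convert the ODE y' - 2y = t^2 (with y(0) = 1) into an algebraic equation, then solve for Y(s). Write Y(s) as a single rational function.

Laplace-transform each side.
Using L{y'} = sY - y(0) = sY - 1, the left side becomes (s - 2)Y - (1).
The right side is L{t^2} = 2/s^3.
So (s - 2)Y = 2/s^3 + (1).
Divide through and combine into a single rational function.

Y(s) = (s^3 + 2)/(s^4 - 2*s^3)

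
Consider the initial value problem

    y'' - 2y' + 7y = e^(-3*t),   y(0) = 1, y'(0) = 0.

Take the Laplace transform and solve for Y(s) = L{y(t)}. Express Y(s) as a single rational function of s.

Laplace-transform each side.
The derivative rules (L{y''} = s^2 Y - s·y(0) - y'(0) and L{y'} = sY - y(0), with y(0) = 1, y'(0) = 0) turn the left side into (s^2 - 2*s + 7)Y - (s - 2).
The right side is L{e^(-3*t)} = 1/(s + 3).
So (s^2 - 2*s + 7)Y = 1/(s + 3) + (s - 2).
Divide through and combine into a single rational function.

Y(s) = (s^2 + s - 5)/(s^3 + s^2 + s + 21)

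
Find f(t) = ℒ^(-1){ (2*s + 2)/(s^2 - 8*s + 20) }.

f(t) = 5*exp(4*t)*sin(2*t) + 2*exp(4*t)*cos(2*t)

Complete the square in the denominator: s^2 - 8*s + 20 = (s - 4)^2 + 2^2.
Split the numerator to match: 2*s + 2 = 2·(s - 4) + 5·2.
Invert each term: 2·(s - 4)/((s - 4)^2 + 4) ↔ 2e^(4t)cos(2t); 5·2/((s - 4)^2 + 4) ↔ 5e^(4t)sin(2t).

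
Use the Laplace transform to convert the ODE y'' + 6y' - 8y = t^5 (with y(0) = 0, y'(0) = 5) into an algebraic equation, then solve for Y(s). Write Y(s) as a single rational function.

Transform both sides with L{·}.
The derivative rules (L{y''} = s^2 Y - s·y(0) - y'(0) and L{y'} = sY - y(0), with y(0) = 0, y'(0) = 5) turn the left side into (s^2 + 6*s - 8)Y - (5).
The right side is L{t^5} = 120/s^6.
So (s^2 + 6*s - 8)Y = 120/s^6 + (5).
Solve for Y(s) and write it as one ratio of polynomials.

Y(s) = (5*s^6 + 120)/(s^8 + 6*s^7 - 8*s^6)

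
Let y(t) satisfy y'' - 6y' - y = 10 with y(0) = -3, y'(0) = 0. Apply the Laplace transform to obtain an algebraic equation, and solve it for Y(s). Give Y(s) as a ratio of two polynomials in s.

Y(s) = (-3*s^2 + 18*s + 10)/(s^3 - 6*s^2 - s)

Take the Laplace transform of both sides.
With L{y''} = s^2 Y - s·y(0) - y'(0) and L{y'} = sY - y(0), with y(0) = -3, y'(0) = 0: the LHS transforms to (s^2 - 6*s - 1)Y - (-3*s + 18).
The right side is L{10} = 10/s.
So (s^2 - 6*s - 1)Y = 10/s + (-3*s + 18).
Solve for Y(s) and write it as one ratio of polynomials.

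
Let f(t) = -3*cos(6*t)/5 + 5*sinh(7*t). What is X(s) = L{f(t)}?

X(s) = -3*s/(5*(s^2 + 36)) + 35/(s^2 - 49)

Apply the Laplace transform termwise.
(5)·[L{sinh(7t)} = 7/(s^2 - 49)]; (-3/5)·[L{cos(6t)} = s/(s^2 + 36)].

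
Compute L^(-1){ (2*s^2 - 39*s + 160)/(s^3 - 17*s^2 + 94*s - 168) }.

Factor the denominator: s^3 - 17*s^2 + 94*s - 168 = (s - 7)*(s - 6)*(s - 4).
Partial fraction decomposition gives [-5/(s - 7)] + [1/(s - 6)] + [6/(s - 4)].
Invert each term: -5/(s - 7) ↔ -5e^(7t); 1/(s - 6) ↔ e^(6t); 6/(s - 4) ↔ 6e^(4t).

-5*exp(7*t) + exp(6*t) + 6*exp(4*t)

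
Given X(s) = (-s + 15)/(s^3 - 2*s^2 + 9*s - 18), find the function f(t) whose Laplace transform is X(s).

Factor the denominator: s^3 - 2*s^2 + 9*s - 18 = (s - 2)*(s^2 + 9).
Partial fraction decomposition gives [1/(s - 2)] + [-s/(s^2 + 9)] + [-3/(s^2 + 9)].
Invert each term: 1/(s - 2) ↔ e^(2t); -1·s/(s^2 + 9) ↔ -cos(3t); -1·3/(s^2 + 9) ↔ -sin(3t).

f(t) = exp(2*t) - sin(3*t) - cos(3*t)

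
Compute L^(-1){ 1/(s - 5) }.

exp(5*t)

Since L{e^(5t)} = 1/(s - 5), the inverse is e^(5*t).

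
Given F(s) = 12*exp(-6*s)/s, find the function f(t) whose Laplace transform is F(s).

f(t) = Heaviside(t - 6)*(12)

The factor e^(-6s) signals a time shift by c = 6 (second shifting theorem).
L{12} = 12/s, so L^-1{12/s} = 12.
Hence the inverse is u(t - 6) times that function evaluated at t - 6.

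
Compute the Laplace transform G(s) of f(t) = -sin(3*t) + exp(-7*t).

Apply the Laplace transform termwise.
(-1)·[L{sin(3t)} = 3/(s^2 + 9)]; L{e^(-7t)} = 1/(s + 7).

G(s) = -3/(s^2 + 9) + 1/(s + 7)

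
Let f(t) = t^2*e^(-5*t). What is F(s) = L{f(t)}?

F(s) = 2/(s + 5)^3

L{e^(-5t)} = 1/(s + 5).
Then apply L{t^2·g(t)} = (-1)^2 d^2/ds^2[G(s)] with G(s) = 1/(s + 5):
differentiating 2 times and applying the sign gives 2/(s + 5)^3.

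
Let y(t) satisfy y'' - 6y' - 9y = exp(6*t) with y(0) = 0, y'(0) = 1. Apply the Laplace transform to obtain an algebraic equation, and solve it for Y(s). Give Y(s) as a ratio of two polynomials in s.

Y(s) = (s - 5)/(s^3 - 12*s^2 + 27*s + 54)

Transform both sides with L{·}.
With L{y''} = s^2 Y - s·y(0) - y'(0) and L{y'} = sY - y(0), with y(0) = 0, y'(0) = 1: the LHS transforms to (s^2 - 6*s - 9)Y - (1).
The right side is L{exp(6*t)} = 1/(s - 6).
So (s^2 - 6*s - 9)Y = 1/(s - 6) + (1).
Solve for Y(s) and write it as one ratio of polynomials.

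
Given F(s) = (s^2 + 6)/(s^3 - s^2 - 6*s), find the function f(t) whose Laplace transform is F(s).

f(t) = exp(3*t) - 1 + exp(-2*t)

Factor the denominator: s^3 - s^2 - 6*s = s*(s - 3)*(s + 2).
Partial fraction decomposition gives [-1/s] + [1/(s + 2)] + [1/(s - 3)].
Invert each term: -1/(s - 0) ↔ -e^(0t); 1/(s + 2) ↔ e^(-2t); 1/(s - 3) ↔ e^(3t).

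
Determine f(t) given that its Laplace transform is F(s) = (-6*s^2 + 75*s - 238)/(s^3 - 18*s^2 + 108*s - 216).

f(t) = -2*t^2*exp(6*t) + 3*t*exp(6*t) - 6*exp(6*t)

Factor the denominator: s^3 - 18*s^2 + 108*s - 216 = (s - 6)^3.
Partial fraction decomposition gives [-6/(s - 6)] + [3/(s - 6)^2] + [-4/(s - 6)^3].
Invert each term: -6/(s - 6) ↔ -6e^(6t); 3/(s - 6)^2 ↔ 3t·e^(6t); -4/(s - 6)^3 ↔ (-2)t^2·e^(6t).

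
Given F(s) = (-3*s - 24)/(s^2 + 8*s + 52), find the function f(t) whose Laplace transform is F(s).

Complete the square in the denominator: s^2 + 8*s + 52 = (s + 4)^2 + 6^2.
Split the numerator to match: -3*s - 24 = -3·(s + 4) - 2·6.
Invert each term: -3·(s + 4)/((s + 4)^2 + 36) ↔ -3e^(-4t)cos(6t); -2·6/((s + 4)^2 + 36) ↔ -2e^(-4t)sin(6t).

f(t) = -2*exp(-4*t)*sin(6*t) - 3*exp(-4*t)*cos(6*t)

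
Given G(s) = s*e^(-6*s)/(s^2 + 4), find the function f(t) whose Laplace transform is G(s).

f(t) = Heaviside(t - 6)*(cos(2*t - 12))

The factor e^(-6s) signals a time shift by c = 6 (second shifting theorem).
L{cos(2t)} = s/(s^2 + 4), so L^-1{s/(s^2 + 4)} = cos(2*t).
Hence the inverse is u(t - 6) times that function evaluated at t - 6.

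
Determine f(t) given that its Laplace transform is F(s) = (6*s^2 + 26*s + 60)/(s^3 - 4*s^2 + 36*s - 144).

Factor the denominator: s^3 - 4*s^2 + 36*s - 144 = (s - 4)*(s^2 + 36).
Partial fraction decomposition gives [5/(s - 4)] + [s/(s^2 + 36)] + [30/(s^2 + 36)].
Invert each term: 5/(s - 4) ↔ 5e^(4t); 1·s/(s^2 + 36) ↔ cos(6t); 5·6/(s^2 + 36) ↔ 5sin(6t).

f(t) = 5*exp(4*t) + 5*sin(6*t) + cos(6*t)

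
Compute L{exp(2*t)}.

L{e^(2t)} = 1/(s - 2).

1/(s - 2)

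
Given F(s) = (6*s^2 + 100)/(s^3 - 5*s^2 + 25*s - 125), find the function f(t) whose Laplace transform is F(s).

Factor the denominator: s^3 - 5*s^2 + 25*s - 125 = (s - 5)*(s^2 + 25).
Partial fraction decomposition gives [5/(s - 5)] + [s/(s^2 + 25)] + [5/(s^2 + 25)].
Invert each term: 5/(s - 5) ↔ 5e^(5t); 1·s/(s^2 + 25) ↔ cos(5t); 1·5/(s^2 + 25) ↔ sin(5t).

f(t) = 5*exp(5*t) + sin(5*t) + cos(5*t)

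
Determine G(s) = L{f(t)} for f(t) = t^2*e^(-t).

G(s) = 2/(s + 1)^3

L{t^2} = 2!/s^3 = 2/s^3.
By the first shifting theorem, multiplying by e^(-t) replaces s with s + 1.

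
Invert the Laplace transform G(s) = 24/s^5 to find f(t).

f(t) = t^4

Since L{t^4} = 4!/s^5 = 24/s^5, the inverse is t^4.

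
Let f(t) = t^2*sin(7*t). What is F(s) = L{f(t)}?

F(s) = 14*(3*s^2 - 49)/(s^2 + 49)^3

L{sin(7t)} = 7/(s^2 + 49).
Then apply L{t^2·g(t)} = (-1)^2 d^2/ds^2[G(s)] with G(s) = 7/(s^2 + 49):
differentiating 2 times and applying the sign gives 14*(3*s^2 - 49)/(s^2 + 49)^3.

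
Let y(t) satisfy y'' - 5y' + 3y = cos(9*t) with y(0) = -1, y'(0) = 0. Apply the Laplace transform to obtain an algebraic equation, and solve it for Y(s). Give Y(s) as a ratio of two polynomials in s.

Y(s) = (-s^3 + 5*s^2 - 80*s + 405)/(s^4 - 5*s^3 + 84*s^2 - 405*s + 243)

Take the Laplace transform of both sides.
The derivative rules (L{y''} = s^2 Y - s·y(0) - y'(0) and L{y'} = sY - y(0), with y(0) = -1, y'(0) = 0) turn the left side into (s^2 - 5*s + 3)Y - (-s + 5).
The right side is L{cos(9*t)} = s/(s^2 + 81).
So (s^2 - 5*s + 3)Y = s/(s^2 + 81) + (-s + 5).
Isolate Y and clear denominators.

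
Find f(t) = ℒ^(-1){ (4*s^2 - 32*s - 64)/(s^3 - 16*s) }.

Factor the denominator: s^3 - 16*s = s*(s - 4)*(s + 4).
Partial fraction decomposition gives [4/s] + [4/(s + 4)] + [-4/(s - 4)].
Invert each term: 4/(s - 0) ↔ 4e^(0t); 4/(s + 4) ↔ 4e^(-4t); -4/(s - 4) ↔ -4e^(4t).

f(t) = -4*exp(4*t) + 4 + 4*exp(-4*t)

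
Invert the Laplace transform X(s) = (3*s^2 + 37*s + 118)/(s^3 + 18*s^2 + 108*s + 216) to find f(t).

Factor the denominator: s^3 + 18*s^2 + 108*s + 216 = (s + 6)^3.
Partial fraction decomposition gives [3/(s + 6)] + [(s + 6)^(-2)] + [4/(s + 6)^3].
Invert each term: 3/(s + 6) ↔ 3e^(-6t); 1/(s + 6)^2 ↔ t·e^(-6t); 4/(s + 6)^3 ↔ (2)t^2·e^(-6t).

f(t) = 2*t^2*exp(-6*t) + t*exp(-6*t) + 3*exp(-6*t)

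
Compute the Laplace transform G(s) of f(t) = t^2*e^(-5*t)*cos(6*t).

L{cos(6t)} = s/(s^2 + 36).
Multiplying by e^(-5t) shifts s → s + 5, so L{e^(-5*t)*cos(6*t)} = (s + 5)/((s + 5)^2 + 36).
Then apply L{t^2·g(t)} = (-1)^2 d^2/ds^2[H(s)] with H(s) = (s + 5)/((s + 5)^2 + 36):
differentiating 2 times and applying the sign gives 2*(s + 5)*(s^2 + 10*s - 83)/(s^2 + 10*s + 61)^3.

G(s) = 2*(s + 5)*(s^2 + 10*s - 83)/(s^2 + 10*s + 61)^3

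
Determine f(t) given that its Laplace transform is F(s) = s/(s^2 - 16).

f(t) = cosh(4*t)

Since L{cosh(4t)} = s/(s^2 - 16), the inverse is cosh(4*t).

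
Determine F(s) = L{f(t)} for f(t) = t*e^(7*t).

L{e^(7t)} = 1/(s - 7).
Then apply L{t·g(t)} = -d/ds[G(s)] with G(s) = 1/(s - 7):
differentiating 1 time and applying the sign gives (s - 7)^(-2).

F(s) = (s - 7)^(-2)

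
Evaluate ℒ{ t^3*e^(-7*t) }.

L{t^3} = 3!/s^4 = 6/s^4.
By the first shifting theorem, multiplying by e^(-7t) replaces s with s + 7.

6/(s + 7)^4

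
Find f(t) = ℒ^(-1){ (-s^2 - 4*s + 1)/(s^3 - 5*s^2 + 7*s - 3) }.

f(t) = 2*t*exp(t) - 5*exp(3*t) + 4*exp(t)

Factor the denominator: s^3 - 5*s^2 + 7*s - 3 = (s - 3)*(s - 1)^2.
Partial fraction decomposition gives [4/(s - 1)] + [2/(s - 1)^2] + [-5/(s - 3)].
Invert each term: 4/(s - 1) ↔ 4e^(t); 2/(s - 1)^2 ↔ 2t·e^(t); -5/(s - 3) ↔ -5e^(3t).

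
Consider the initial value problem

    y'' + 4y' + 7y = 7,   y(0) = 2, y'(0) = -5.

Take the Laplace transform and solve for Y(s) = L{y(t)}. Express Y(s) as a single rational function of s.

Y(s) = (2*s^2 + 3*s + 7)/(s^3 + 4*s^2 + 7*s)

Apply the Laplace transform to the equation.
With L{y''} = s^2 Y - s·y(0) - y'(0) and L{y'} = sY - y(0), with y(0) = 2, y'(0) = -5: the LHS transforms to (s^2 + 4*s + 7)Y - (2*s + 3).
The right side is L{7} = 7/s.
So (s^2 + 4*s + 7)Y = 7/s + (2*s + 3).
Isolate Y and clear denominators.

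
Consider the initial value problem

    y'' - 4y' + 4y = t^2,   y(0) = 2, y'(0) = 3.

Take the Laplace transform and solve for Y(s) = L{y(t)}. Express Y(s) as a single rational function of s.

Y(s) = (2*s^4 - 5*s^3 + 2)/(s^5 - 4*s^4 + 4*s^3)

Take the Laplace transform of both sides.
With L{y''} = s^2 Y - s·y(0) - y'(0) and L{y'} = sY - y(0), with y(0) = 2, y'(0) = 3: the LHS transforms to (s^2 - 4*s + 4)Y - (2*s - 5).
The right side is L{t^2} = 2/s^3.
So (s^2 - 4*s + 4)Y = 2/s^3 + (2*s - 5).
Divide through and combine into a single rational function.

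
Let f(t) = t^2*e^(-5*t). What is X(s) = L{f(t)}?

L{e^(-5t)} = 1/(s + 5).
Then apply L{t^2·g(t)} = (-1)^2 d^2/ds^2[G(s)] with G(s) = 1/(s + 5):
differentiating 2 times and applying the sign gives 2/(s + 5)^3.

X(s) = 2/(s + 5)^3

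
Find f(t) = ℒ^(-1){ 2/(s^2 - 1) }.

f(t) = 2*sinh(t)

Since L{sinh(t)} = 1/(s^2 - 1), the inverse is sinh(t), scaled by 2.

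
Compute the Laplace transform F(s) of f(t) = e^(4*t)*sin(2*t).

L{sin(2t)} = 2/(s^2 + 4).
By the first shifting theorem, multiplying by e^(4t) replaces s with s - 4.

F(s) = 2/((s - 4)^2 + 4)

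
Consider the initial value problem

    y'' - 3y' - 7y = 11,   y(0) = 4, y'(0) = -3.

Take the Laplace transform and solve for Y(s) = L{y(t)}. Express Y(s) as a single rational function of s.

Laplace-transform each side.
Using L{y''} = s^2 Y - s·y(0) - y'(0) and L{y'} = sY - y(0), with y(0) = 4, y'(0) = -3, the left side becomes (s^2 - 3*s - 7)Y - (4*s - 15).
The right side is L{11} = 11/s.
So (s^2 - 3*s - 7)Y = 11/s + (4*s - 15).
Divide through and combine into a single rational function.

Y(s) = (4*s^2 - 15*s + 11)/(s^3 - 3*s^2 - 7*s)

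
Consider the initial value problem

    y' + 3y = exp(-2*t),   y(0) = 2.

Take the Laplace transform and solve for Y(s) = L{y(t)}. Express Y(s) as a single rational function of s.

Y(s) = (2*s + 5)/(s^2 + 5*s + 6)

Laplace-transform each side.
With L{y'} = sY - y(0) = sY - 2: the LHS transforms to (s + 3)Y - (2).
The right side is L{exp(-2*t)} = 1/(s + 2).
So (s + 3)Y = 1/(s + 2) + (2).
Solve for Y(s) and write it as one ratio of polynomials.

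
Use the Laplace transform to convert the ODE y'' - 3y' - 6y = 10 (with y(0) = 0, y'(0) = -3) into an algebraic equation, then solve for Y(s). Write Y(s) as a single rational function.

Transform both sides with L{·}.
Using L{y''} = s^2 Y - s·y(0) - y'(0) and L{y'} = sY - y(0), with y(0) = 0, y'(0) = -3, the left side becomes (s^2 - 3*s - 6)Y - (-3).
The right side is L{10} = 10/s.
So (s^2 - 3*s - 6)Y = 10/s + (-3).
Solve for Y(s) and write it as one ratio of polynomials.

Y(s) = (-3*s + 10)/(s^3 - 3*s^2 - 6*s)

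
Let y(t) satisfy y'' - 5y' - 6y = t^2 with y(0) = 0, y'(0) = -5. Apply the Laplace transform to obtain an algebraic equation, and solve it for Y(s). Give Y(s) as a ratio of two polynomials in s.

Transform both sides with L{·}.
Using L{y''} = s^2 Y - s·y(0) - y'(0) and L{y'} = sY - y(0), with y(0) = 0, y'(0) = -5, the left side becomes (s^2 - 5*s - 6)Y - (-5).
The right side is L{t^2} = 2/s^3.
So (s^2 - 5*s - 6)Y = 2/s^3 + (-5).
Divide through and combine into a single rational function.

Y(s) = (-5*s^3 + 2)/(s^5 - 5*s^4 - 6*s^3)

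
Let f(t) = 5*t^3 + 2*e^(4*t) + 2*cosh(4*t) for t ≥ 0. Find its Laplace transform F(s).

F(s) = 2*s/(s^2 - 16) + 2/(s - 4) + 30/s^4

The transform is linear, so treat each term independently.
(2)·[L{e^(4t)} = 1/(s - 4)]; (2)·[L{cosh(4t)} = s/(s^2 - 16)]; (5)·[L{t^3} = 3!/s^4 = 6/s^4].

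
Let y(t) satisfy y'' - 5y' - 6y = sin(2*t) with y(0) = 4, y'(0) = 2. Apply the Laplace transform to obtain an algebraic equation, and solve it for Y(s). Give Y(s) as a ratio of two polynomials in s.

Y(s) = (4*s^3 - 18*s^2 + 16*s - 70)/(s^4 - 5*s^3 - 2*s^2 - 20*s - 24)

Laplace-transform each side.
With L{y''} = s^2 Y - s·y(0) - y'(0) and L{y'} = sY - y(0), with y(0) = 4, y'(0) = 2: the LHS transforms to (s^2 - 5*s - 6)Y - (4*s - 18).
The right side is L{sin(2*t)} = 2/(s^2 + 4).
So (s^2 - 5*s - 6)Y = 2/(s^2 + 4) + (4*s - 18).
Divide through and combine into a single rational function.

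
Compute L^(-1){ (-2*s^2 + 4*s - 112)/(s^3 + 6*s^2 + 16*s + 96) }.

Factor the denominator: s^3 + 6*s^2 + 16*s + 96 = (s + 6)*(s^2 + 16).
Partial fraction decomposition gives [-4/(s + 6)] + [2*s/(s^2 + 16)] + [-8/(s^2 + 16)].
Invert each term: -4/(s + 6) ↔ -4e^(-6t); 2·s/(s^2 + 16) ↔ 2cos(4t); -2·4/(s^2 + 16) ↔ -2sin(4t).

-2*sin(4*t) + 2*cos(4*t) - 4*exp(-6*t)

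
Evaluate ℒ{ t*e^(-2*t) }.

L{e^(-2t)} = 1/(s + 2).
Then apply L{t·g(t)} = -d/ds[G(s)] with G(s) = 1/(s + 2):
differentiating 1 time and applying the sign gives (s + 2)^(-2).

(s + 2)^(-2)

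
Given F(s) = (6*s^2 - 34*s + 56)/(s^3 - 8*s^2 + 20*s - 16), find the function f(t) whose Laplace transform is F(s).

Factor the denominator: s^3 - 8*s^2 + 20*s - 16 = (s - 4)*(s - 2)^2.
Partial fraction decomposition gives [2/(s - 2)] + [-6/(s - 2)^2] + [4/(s - 4)].
Invert each term: 2/(s - 2) ↔ 2e^(2t); -6/(s - 2)^2 ↔ -6t·e^(2t); 4/(s - 4) ↔ 4e^(4t).

f(t) = -6*t*exp(2*t) + 4*exp(4*t) + 2*exp(2*t)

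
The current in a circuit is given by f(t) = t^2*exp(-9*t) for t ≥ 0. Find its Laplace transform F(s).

F(s) = 2/(s + 9)^3

L{e^(-9t)} = 1/(s + 9).
Then apply L{t^2·g(t)} = (-1)^2 d^2/ds^2[G(s)] with G(s) = 1/(s + 9):
differentiating 2 times and applying the sign gives 2/(s + 9)^3.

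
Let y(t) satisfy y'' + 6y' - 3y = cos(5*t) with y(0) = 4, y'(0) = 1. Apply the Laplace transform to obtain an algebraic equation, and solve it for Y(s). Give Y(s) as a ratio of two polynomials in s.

Y(s) = (4*s^3 + 25*s^2 + 101*s + 625)/(s^4 + 6*s^3 + 22*s^2 + 150*s - 75)

Apply the Laplace transform to the equation.
With L{y''} = s^2 Y - s·y(0) - y'(0) and L{y'} = sY - y(0), with y(0) = 4, y'(0) = 1: the LHS transforms to (s^2 + 6*s - 3)Y - (4*s + 25).
The right side is L{cos(5*t)} = s/(s^2 + 25).
So (s^2 + 6*s - 3)Y = s/(s^2 + 25) + (4*s + 25).
Isolate Y and clear denominators.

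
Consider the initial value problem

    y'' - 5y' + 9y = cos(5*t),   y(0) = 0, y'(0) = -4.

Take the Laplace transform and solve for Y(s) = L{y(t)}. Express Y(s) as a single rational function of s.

Y(s) = (-4*s^2 + s - 100)/(s^4 - 5*s^3 + 34*s^2 - 125*s + 225)

Laplace-transform each side.
With L{y''} = s^2 Y - s·y(0) - y'(0) and L{y'} = sY - y(0), with y(0) = 0, y'(0) = -4: the LHS transforms to (s^2 - 5*s + 9)Y - (-4).
The right side is L{cos(5*t)} = s/(s^2 + 25).
So (s^2 - 5*s + 9)Y = s/(s^2 + 25) + (-4).
Solve for Y(s) and write it as one ratio of polynomials.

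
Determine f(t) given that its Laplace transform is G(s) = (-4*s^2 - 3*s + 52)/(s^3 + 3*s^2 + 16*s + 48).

Factor the denominator: s^3 + 3*s^2 + 16*s + 48 = (s + 3)*(s^2 + 16).
Partial fraction decomposition gives [1/(s + 3)] + [-5*s/(s^2 + 16)] + [12/(s^2 + 16)].
Invert each term: 1/(s + 3) ↔ e^(-3t); -5·s/(s^2 + 16) ↔ -5cos(4t); 3·4/(s^2 + 16) ↔ 3sin(4t).

f(t) = 3*sin(4*t) - 5*cos(4*t) + exp(-3*t)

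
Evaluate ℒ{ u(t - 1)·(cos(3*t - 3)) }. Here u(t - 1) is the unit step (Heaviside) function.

s*exp(-s)/(s^2 + 9)

By the second shifting theorem, L{u(t - c)·g(t - c)} = e^(-cs)·H(s) with c = 1 and H(s) = L{g(t)}.
L{cos(3t)} = s/(s^2 + 9).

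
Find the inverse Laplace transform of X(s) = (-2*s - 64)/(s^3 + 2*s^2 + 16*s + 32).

-2*sin(4*t) + 3*cos(4*t) - 3*exp(-2*t)

Factor the denominator: s^3 + 2*s^2 + 16*s + 32 = (s + 2)*(s^2 + 16).
Partial fraction decomposition gives [-3/(s + 2)] + [3*s/(s^2 + 16)] + [-8/(s^2 + 16)].
Invert each term: -3/(s + 2) ↔ -3e^(-2t); 3·s/(s^2 + 16) ↔ 3cos(4t); -2·4/(s^2 + 16) ↔ -2sin(4t).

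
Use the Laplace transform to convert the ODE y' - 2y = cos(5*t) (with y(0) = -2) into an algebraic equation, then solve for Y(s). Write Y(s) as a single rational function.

Laplace-transform each side.
Using L{y'} = sY - y(0) = sY - (-2), the left side becomes (s - 2)Y - (-2).
The right side is L{cos(5*t)} = s/(s^2 + 25).
So (s - 2)Y = s/(s^2 + 25) + (-2).
Divide through and combine into a single rational function.

Y(s) = (-2*s^2 + s - 50)/(s^3 - 2*s^2 + 25*s - 50)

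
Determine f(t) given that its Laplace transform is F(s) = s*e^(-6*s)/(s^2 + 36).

The factor e^(-6s) signals a time shift by c = 6 (second shifting theorem).
L{cos(6t)} = s/(s^2 + 36), so L^-1{s/(s^2 + 36)} = cos(6*t).
Hence the inverse is u(t - 6) times that function evaluated at t - 6.

f(t) = Heaviside(t - 6)*(cos(6*t - 36))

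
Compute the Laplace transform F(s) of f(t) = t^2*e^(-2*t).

F(s) = 2/(s + 2)^3

L{e^(-2t)} = 1/(s + 2).
Then apply L{t^2·g(t)} = (-1)^2 d^2/ds^2[G(s)] with G(s) = 1/(s + 2):
differentiating 2 times and applying the sign gives 2/(s + 2)^3.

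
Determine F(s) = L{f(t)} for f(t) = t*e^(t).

L{e^(t)} = 1/(s - 1).
Then apply L{t·g(t)} = -d/ds[G(s)] with G(s) = 1/(s - 1):
differentiating 1 time and applying the sign gives (s - 1)^(-2).

F(s) = (s - 1)^(-2)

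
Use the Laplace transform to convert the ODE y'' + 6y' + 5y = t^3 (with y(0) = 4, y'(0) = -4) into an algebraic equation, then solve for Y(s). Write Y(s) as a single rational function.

Y(s) = (4*s^5 + 20*s^4 + 6)/(s^6 + 6*s^5 + 5*s^4)

Transform both sides with L{·}.
With L{y''} = s^2 Y - s·y(0) - y'(0) and L{y'} = sY - y(0), with y(0) = 4, y'(0) = -4: the LHS transforms to (s^2 + 6*s + 5)Y - (4*s + 20).
The right side is L{t^3} = 6/s^4.
So (s^2 + 6*s + 5)Y = 6/s^4 + (4*s + 20).
Solve for Y(s) and write it as one ratio of polynomials.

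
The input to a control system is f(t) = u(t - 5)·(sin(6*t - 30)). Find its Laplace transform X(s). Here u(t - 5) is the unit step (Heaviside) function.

X(s) = 6*exp(-5*s)/(s^2 + 36)

By the second shifting theorem, L{u(t - c)·g(t - c)} = e^(-cs)·G(s) with c = 5 and G(s) = L{g(t)}.
L{sin(6t)} = 6/(s^2 + 36).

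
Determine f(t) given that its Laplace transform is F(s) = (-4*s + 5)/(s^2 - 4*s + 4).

f(t) = -3*t*exp(2*t) - 4*exp(2*t)

Factor the denominator: s^2 - 4*s + 4 = (s - 2)^2.
Partial fraction decomposition gives [-4/(s - 2)] + [-3/(s - 2)^2].
Invert each term: -4/(s - 2) ↔ -4e^(2t); -3/(s - 2)^2 ↔ -3t·e^(2t).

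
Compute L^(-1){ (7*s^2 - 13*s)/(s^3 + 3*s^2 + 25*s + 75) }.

-5*sin(5*t) + 4*cos(5*t) + 3*exp(-3*t)

Factor the denominator: s^3 + 3*s^2 + 25*s + 75 = (s + 3)*(s^2 + 25).
Partial fraction decomposition gives [3/(s + 3)] + [4*s/(s^2 + 25)] + [-25/(s^2 + 25)].
Invert each term: 3/(s + 3) ↔ 3e^(-3t); 4·s/(s^2 + 25) ↔ 4cos(5t); -5·5/(s^2 + 25) ↔ -5sin(5t).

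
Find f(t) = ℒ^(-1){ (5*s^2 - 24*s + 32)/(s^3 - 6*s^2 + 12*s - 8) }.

Factor the denominator: s^3 - 6*s^2 + 12*s - 8 = (s - 2)^3.
Partial fraction decomposition gives [5/(s - 2)] + [-4/(s - 2)^2] + [4/(s - 2)^3].
Invert each term: 5/(s - 2) ↔ 5e^(2t); -4/(s - 2)^2 ↔ -4t·e^(2t); 4/(s - 2)^3 ↔ (2)t^2·e^(2t).

f(t) = 2*t^2*exp(2*t) - 4*t*exp(2*t) + 5*exp(2*t)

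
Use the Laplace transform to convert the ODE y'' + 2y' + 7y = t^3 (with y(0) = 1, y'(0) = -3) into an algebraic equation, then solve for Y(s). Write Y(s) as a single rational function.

Take the Laplace transform of both sides.
The derivative rules (L{y''} = s^2 Y - s·y(0) - y'(0) and L{y'} = sY - y(0), with y(0) = 1, y'(0) = -3) turn the left side into (s^2 + 2*s + 7)Y - (s - 1).
The right side is L{t^3} = 6/s^4.
So (s^2 + 2*s + 7)Y = 6/s^4 + (s - 1).
Isolate Y and clear denominators.

Y(s) = (s^5 - s^4 + 6)/(s^6 + 2*s^5 + 7*s^4)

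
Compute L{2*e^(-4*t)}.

L{2} = 2/s.
By the first shifting theorem, multiplying by e^(-4t) replaces s with s + 4.

2/(s + 4)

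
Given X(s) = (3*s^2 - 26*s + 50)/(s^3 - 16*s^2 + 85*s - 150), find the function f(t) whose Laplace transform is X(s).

Factor the denominator: s^3 - 16*s^2 + 85*s - 150 = (s - 6)*(s - 5)^2.
Partial fraction decomposition gives [1/(s - 5)] + [5/(s - 5)^2] + [2/(s - 6)].
Invert each term: 1/(s - 5) ↔ e^(5t); 5/(s - 5)^2 ↔ 5t·e^(5t); 2/(s - 6) ↔ 2e^(6t).

f(t) = 5*t*exp(5*t) + 2*exp(6*t) + exp(5*t)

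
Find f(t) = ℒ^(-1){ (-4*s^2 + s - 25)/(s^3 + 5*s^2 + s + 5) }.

Factor the denominator: s^3 + 5*s^2 + s + 5 = (s + 5)*(s^2 + 1).
Partial fraction decomposition gives [-5/(s + 5)] + [s/(s^2 + 1)] + [-4/(s^2 + 1)].
Invert each term: -5/(s + 5) ↔ -5e^(-5t); 1·s/(s^2 + 1) ↔ cos(t); -4·1/(s^2 + 1) ↔ -4sin(t).

f(t) = -4*sin(t) + cos(t) - 5*exp(-5*t)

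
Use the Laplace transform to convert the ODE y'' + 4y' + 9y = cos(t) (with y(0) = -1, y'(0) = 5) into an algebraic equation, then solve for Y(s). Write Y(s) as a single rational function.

Y(s) = (-s^3 + s^2 + 1)/(s^4 + 4*s^3 + 10*s^2 + 4*s + 9)

Take the Laplace transform of both sides.
Using L{y''} = s^2 Y - s·y(0) - y'(0) and L{y'} = sY - y(0), with y(0) = -1, y'(0) = 5, the left side becomes (s^2 + 4*s + 9)Y - (-s + 1).
The right side is L{cos(t)} = s/(s^2 + 1).
So (s^2 + 4*s + 9)Y = s/(s^2 + 1) + (-s + 1).
Divide through and combine into a single rational function.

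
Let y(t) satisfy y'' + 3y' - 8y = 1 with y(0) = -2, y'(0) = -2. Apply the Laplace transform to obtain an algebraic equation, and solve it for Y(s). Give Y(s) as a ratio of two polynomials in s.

Laplace-transform each side.
With L{y''} = s^2 Y - s·y(0) - y'(0) and L{y'} = sY - y(0), with y(0) = -2, y'(0) = -2: the LHS transforms to (s^2 + 3*s - 8)Y - (-2*s - 8).
The right side is L{1} = 1/s.
So (s^2 + 3*s - 8)Y = 1/s + (-2*s - 8).
Isolate Y and clear denominators.

Y(s) = (-2*s^2 - 8*s + 1)/(s^3 + 3*s^2 - 8*s)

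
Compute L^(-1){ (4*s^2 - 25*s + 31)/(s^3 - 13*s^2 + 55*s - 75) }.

3*t*exp(5*t) + 6*exp(5*t) - 2*exp(3*t)

Factor the denominator: s^3 - 13*s^2 + 55*s - 75 = (s - 5)^2*(s - 3).
Partial fraction decomposition gives [6/(s - 5)] + [3/(s - 5)^2] + [-2/(s - 3)].
Invert each term: 6/(s - 5) ↔ 6e^(5t); 3/(s - 5)^2 ↔ 3t·e^(5t); -2/(s - 3) ↔ -2e^(3t).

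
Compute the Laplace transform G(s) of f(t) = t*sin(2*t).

L{sin(2t)} = 2/(s^2 + 4).
Then apply L{t·g(t)} = -d/ds[H(s)] with H(s) = 2/(s^2 + 4):
differentiating 1 time and applying the sign gives 4*s/(s^2 + 4)^2.

G(s) = 4*s/(s^2 + 4)^2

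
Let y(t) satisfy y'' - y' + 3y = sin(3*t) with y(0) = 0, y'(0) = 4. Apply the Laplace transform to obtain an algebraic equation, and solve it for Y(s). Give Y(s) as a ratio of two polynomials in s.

Y(s) = (4*s^2 + 39)/(s^4 - s^3 + 12*s^2 - 9*s + 27)

Apply the Laplace transform to the equation.
The derivative rules (L{y''} = s^2 Y - s·y(0) - y'(0) and L{y'} = sY - y(0), with y(0) = 0, y'(0) = 4) turn the left side into (s^2 - s + 3)Y - (4).
The right side is L{sin(3*t)} = 3/(s^2 + 9).
So (s^2 - s + 3)Y = 3/(s^2 + 9) + (4).
Isolate Y and clear denominators.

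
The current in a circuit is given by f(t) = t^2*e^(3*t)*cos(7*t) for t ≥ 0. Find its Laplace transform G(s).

L{cos(7t)} = s/(s^2 + 49).
Multiplying by e^(3t) shifts s → s - 3, so L{e^(3*t)*cos(7*t)} = (s - 3)/((s - 3)^2 + 49).
Then apply L{t^2·g(t)} = (-1)^2 d^2/ds^2[H(s)] with H(s) = (s - 3)/((s - 3)^2 + 49):
differentiating 2 times and applying the sign gives 2*(s - 3)*(s^2 - 6*s - 138)/(s^2 - 6*s + 58)^3.

G(s) = 2*(s - 3)*(s^2 - 6*s - 138)/(s^2 - 6*s + 58)^3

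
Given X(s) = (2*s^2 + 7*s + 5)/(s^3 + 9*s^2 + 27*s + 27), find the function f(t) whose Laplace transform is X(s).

Factor the denominator: s^3 + 9*s^2 + 27*s + 27 = (s + 3)^3.
Partial fraction decomposition gives [2/(s + 3)] + [-5/(s + 3)^2] + [2/(s + 3)^3].
Invert each term: 2/(s + 3) ↔ 2e^(-3t); -5/(s + 3)^2 ↔ -5t·e^(-3t); 2/(s + 3)^3 ↔ (1)t^2·e^(-3t).

f(t) = t^2*exp(-3*t) - 5*t*exp(-3*t) + 2*exp(-3*t)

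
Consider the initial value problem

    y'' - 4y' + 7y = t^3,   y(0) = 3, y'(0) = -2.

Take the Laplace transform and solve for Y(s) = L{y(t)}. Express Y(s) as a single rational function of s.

Y(s) = (3*s^5 - 14*s^4 + 6)/(s^6 - 4*s^5 + 7*s^4)

Take the Laplace transform of both sides.
With L{y''} = s^2 Y - s·y(0) - y'(0) and L{y'} = sY - y(0), with y(0) = 3, y'(0) = -2: the LHS transforms to (s^2 - 4*s + 7)Y - (3*s - 14).
The right side is L{t^3} = 6/s^4.
So (s^2 - 4*s + 7)Y = 6/s^4 + (3*s - 14).
Isolate Y and clear denominators.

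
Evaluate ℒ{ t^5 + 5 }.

The transform is linear, so treat each term independently.
L{t^5} = 5!/s^6 = 120/s^6; L{5} = 5/s.

5/s + 120/s^6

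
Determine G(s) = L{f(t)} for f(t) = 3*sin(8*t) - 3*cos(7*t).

G(s) = -3*s/(s^2 + 49) + 24/(s^2 + 64)

The transform is linear, so treat each term independently.
(3)·[L{sin(8t)} = 8/(s^2 + 64)]; (-3)·[L{cos(7t)} = s/(s^2 + 49)].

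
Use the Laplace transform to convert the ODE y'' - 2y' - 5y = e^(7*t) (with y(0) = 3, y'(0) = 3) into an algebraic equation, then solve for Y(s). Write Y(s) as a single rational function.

Laplace-transform each side.
Using L{y''} = s^2 Y - s·y(0) - y'(0) and L{y'} = sY - y(0), with y(0) = 3, y'(0) = 3, the left side becomes (s^2 - 2*s - 5)Y - (3*s - 3).
The right side is L{e^(7*t)} = 1/(s - 7).
So (s^2 - 2*s - 5)Y = 1/(s - 7) + (3*s - 3).
Isolate Y and clear denominators.

Y(s) = (3*s^2 - 24*s + 22)/(s^3 - 9*s^2 + 9*s + 35)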